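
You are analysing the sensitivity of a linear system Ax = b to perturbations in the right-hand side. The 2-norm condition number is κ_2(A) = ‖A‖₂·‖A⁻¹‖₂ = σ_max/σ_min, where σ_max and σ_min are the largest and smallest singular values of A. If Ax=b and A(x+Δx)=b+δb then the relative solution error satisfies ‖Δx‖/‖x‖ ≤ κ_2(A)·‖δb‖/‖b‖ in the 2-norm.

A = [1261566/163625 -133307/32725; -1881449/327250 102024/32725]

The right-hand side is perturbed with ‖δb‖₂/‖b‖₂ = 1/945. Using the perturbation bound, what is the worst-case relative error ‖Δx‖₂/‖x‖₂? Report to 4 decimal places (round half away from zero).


0.2037

form AᵀA = [396241817161/4283702500 -10566082206/214185125; -10566082206/214185125 1127186113/42837025] with trace 1761108749/14822500 and determinant 141158161/370562500
λ_max, λ_min = (1761108749/14822500 ± √3101169255109717401/219706506250000)/2 = 11881/100, 11881/3705625
σ_max=√(11881/100)=(109/10), σ_min=√(11881/3705625)=(109/1925) → κ = 192.5000
κ_2(A)·‖δb‖/‖b‖ = 0.2037


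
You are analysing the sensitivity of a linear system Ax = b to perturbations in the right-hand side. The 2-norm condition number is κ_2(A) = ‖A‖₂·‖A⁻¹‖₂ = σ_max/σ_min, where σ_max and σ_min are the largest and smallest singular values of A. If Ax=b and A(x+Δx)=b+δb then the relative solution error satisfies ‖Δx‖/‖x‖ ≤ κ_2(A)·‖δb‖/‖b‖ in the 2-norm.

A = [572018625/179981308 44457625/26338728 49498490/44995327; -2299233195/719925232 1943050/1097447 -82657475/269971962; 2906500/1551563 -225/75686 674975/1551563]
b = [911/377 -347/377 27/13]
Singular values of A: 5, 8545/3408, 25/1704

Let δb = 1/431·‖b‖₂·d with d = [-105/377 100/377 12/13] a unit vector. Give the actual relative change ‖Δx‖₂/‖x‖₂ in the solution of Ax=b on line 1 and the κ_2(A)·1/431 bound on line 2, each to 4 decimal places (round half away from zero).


from the listed singular values, σ₁ = 5, σ_n = 25/1704
κ_2(A) = 5 / (25/1704) = 340.8000
bound on ‖Δx‖/‖x‖: κ·ε = 340.8000·1/431 = 0.7907
solve Ax = b  →  x = [-14.0309 -14.5728 65.0928]
‖b‖ = 3.3166, ‖x‖ = 68.1638
Δx = A⁻¹·δb where δb = 1/431·3.3166·d; ‖Δx‖ = 0.5245
realised ‖Δx‖/‖x‖ = 0.0077
realised/bound (from unrounded values) ≈ 0.0097

0.0077
0.7907


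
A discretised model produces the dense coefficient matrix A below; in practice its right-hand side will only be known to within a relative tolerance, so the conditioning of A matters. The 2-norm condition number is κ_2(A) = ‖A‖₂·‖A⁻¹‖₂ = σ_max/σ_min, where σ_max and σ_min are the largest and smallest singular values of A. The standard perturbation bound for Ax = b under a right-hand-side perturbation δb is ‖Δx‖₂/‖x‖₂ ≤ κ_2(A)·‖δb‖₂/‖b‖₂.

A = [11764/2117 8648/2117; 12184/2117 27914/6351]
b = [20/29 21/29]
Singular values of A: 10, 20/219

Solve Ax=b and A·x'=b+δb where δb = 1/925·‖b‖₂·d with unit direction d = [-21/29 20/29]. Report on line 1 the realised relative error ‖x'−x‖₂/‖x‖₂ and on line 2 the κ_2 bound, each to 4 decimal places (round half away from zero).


σ_max = 10, σ_min = 20/219
κ = σ_max/σ_min = 10/(20/219) = 109.5000
worst-case relative error ≤ 109.5000 × 1/925 = 0.1184
solve Ax = b  →  x = [0.0800 0.0600]
‖b‖₂ = 1.0000 and ‖x‖₂ = 0.1000
with δb = [-0.0008 0.0007], A·Δx = δb → ‖Δx‖ = 0.0118
dividing the unrounded norms, ‖Δx‖/‖x‖ = 0.1184
realised/bound = 1 exactly: the bound is attained for this b and d

0.1184
0.1184


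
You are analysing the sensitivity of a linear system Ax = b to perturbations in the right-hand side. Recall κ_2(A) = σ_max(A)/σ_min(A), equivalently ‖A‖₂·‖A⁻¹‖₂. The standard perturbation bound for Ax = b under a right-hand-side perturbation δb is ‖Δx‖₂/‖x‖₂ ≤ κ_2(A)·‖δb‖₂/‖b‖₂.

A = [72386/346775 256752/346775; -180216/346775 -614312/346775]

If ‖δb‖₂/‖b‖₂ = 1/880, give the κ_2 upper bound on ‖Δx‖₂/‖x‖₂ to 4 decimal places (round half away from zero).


form AᵀA = [223180708/711555625 765053856/711555625; 765053856/711555625 2623081792/711555625] with trace 4554020/1138489 and determinant 256/1138489
λ_max, λ_min = (4554020/1138489 ± √20737932347664/1296157203121)/2 = 4, 64/1138489
so κ_2 = √(4 / (64/1138489)) = 266.7500
κ_2(A)·‖δb‖/‖b‖ = 0.3031

0.3031


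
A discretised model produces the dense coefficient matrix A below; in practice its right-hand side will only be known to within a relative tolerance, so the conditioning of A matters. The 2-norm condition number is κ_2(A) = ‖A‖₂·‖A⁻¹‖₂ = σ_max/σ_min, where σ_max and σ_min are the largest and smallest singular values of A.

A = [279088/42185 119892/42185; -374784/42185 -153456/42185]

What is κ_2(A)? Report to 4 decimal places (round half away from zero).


AᵀA = [671855872/5475613 279917760/5475613; 279917760/5475613 116685648/5475613]; tr = 60657040/421201, det = 589824/421201
solving λ² − 60657040/421201·λ + 589824/421201 = 0 gives λ = 144, 4096/421201
so κ_2 = √(144 / (4096/421201)) = 121.6875

121.6875


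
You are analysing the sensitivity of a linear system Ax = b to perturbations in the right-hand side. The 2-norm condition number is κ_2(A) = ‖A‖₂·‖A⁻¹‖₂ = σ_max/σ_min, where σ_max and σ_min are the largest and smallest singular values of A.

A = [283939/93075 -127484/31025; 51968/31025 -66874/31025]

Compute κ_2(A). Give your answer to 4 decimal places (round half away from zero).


109.5000

AᵀA = [363070633/29975625 -161327348/9991875; -161327348/9991875 71710388/3330625]; tr = 8067713/239805, det = 2829124/29975625
λ_max, λ_min = (8067713/239805 ± √1626657075794569/1437660950625)/2 = 841/25, 3364/1199025
so κ_2 = √((841/25) / (3364/1199025)) = 109.5000


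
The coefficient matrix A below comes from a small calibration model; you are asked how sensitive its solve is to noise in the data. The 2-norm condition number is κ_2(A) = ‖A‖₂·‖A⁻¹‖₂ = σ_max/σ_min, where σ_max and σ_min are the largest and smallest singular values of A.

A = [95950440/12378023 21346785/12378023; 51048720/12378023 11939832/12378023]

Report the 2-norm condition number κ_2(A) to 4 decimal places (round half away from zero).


form AᵀA = [40873559688000/530157278161 9196354857960/530157278161; 9196354857960/530157278161 2070051273441/530157278161] with trace 25546466961/315382081 and determinant 41990400/315382081
char-poly roots: 81 and 518400/315382081
κ_2(A) = √(λ_max/λ_min) = √(81 / (518400/315382081)) = 221.9875

221.9875


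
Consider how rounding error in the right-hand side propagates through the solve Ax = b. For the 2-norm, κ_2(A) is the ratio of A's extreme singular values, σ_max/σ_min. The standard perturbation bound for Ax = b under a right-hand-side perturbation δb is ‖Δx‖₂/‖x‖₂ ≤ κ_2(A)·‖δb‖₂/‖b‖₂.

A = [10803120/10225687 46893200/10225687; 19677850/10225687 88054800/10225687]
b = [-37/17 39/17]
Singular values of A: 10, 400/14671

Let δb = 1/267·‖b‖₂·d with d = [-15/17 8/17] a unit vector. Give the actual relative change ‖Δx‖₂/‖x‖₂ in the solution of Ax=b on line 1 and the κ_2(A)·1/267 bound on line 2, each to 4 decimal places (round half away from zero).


from the listed singular values, σ₁ = 10, σ_n = 400/14671
condition number: 10 ÷ (400/14671) = 366.7750
bound on ‖Δx‖/‖x‖: κ·ε = 366.7750·1/267 = 1.3737
solve Ax = b  →  x = [-107.3268 24.2510]
2-norm of b is 3.1623; of x, 110.0325
with δb = [-0.0105 0.0056], A·Δx = δb → ‖Δx‖ = 0.4344
dividing the unrounded norms, ‖Δx‖/‖x‖ = 0.0039
so the bound overstates the realised error by a factor of ≈ 347.9535 (computed from the unrounded values)

0.0039
1.3737


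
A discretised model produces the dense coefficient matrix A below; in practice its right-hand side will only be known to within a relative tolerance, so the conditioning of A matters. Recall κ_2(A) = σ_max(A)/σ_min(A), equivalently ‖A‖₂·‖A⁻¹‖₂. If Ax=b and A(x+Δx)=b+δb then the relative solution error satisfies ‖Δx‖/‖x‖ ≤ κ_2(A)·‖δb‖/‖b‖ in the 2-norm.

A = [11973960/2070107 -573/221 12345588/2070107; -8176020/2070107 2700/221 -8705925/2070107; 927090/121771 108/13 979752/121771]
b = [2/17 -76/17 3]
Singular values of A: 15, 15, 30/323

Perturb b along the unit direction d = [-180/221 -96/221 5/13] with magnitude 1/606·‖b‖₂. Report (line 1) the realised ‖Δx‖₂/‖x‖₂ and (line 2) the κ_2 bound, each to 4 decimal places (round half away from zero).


from the listed singular values, σ₁ = 15, σ_n = 30/323
κ_2(A) = 15 / (30/323) = 161.5000
perturbation bound = 161.5000·1/606 = 0.2665
solve Ax = b  →  x = [-23.2057 -0.1333 22.4690]
2-norm of b is 5.3852; of x, 32.3014
δb = ε·‖b‖·d = [-0.0072 -0.0039 0.0034]; solving A·Δx = δb gives ‖Δx‖ = 0.0957
realised ‖Δx‖/‖x‖ = 0.0030
tightness: 0.0030 against a bound of 0.2665 (unrounded ratio ≈ 0.0111)

0.0030
0.2665


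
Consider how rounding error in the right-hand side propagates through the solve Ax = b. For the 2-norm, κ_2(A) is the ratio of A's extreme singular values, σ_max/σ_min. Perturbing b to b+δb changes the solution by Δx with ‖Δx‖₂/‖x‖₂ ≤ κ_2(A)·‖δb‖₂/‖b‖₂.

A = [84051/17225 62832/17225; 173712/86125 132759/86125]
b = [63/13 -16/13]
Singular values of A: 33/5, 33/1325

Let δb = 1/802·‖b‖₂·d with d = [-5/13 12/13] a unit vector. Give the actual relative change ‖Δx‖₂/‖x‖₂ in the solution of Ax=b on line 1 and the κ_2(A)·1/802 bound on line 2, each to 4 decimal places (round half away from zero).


0.0021
0.3304

from the listed singular values, σ₁ = 33/5, σ_n = 33/1325
κ = σ_max/σ_min = (33/5)/(33/1325) = 265.0000
perturbation bound = 265.0000·1/802 = 0.3304
solve Ax = b  →  x = [72.7576 -96.0000]
‖b‖₂ = 5.0000 and ‖x‖₂ = 120.4561
δb = ε·‖b‖·d = [-0.0024 0.0058]; solving A·Δx = δb gives ‖Δx‖ = 0.2503
relative error = 0.0021
tightness: 0.0021 against a bound of 0.3304 (unrounded ratio ≈ 0.0063)


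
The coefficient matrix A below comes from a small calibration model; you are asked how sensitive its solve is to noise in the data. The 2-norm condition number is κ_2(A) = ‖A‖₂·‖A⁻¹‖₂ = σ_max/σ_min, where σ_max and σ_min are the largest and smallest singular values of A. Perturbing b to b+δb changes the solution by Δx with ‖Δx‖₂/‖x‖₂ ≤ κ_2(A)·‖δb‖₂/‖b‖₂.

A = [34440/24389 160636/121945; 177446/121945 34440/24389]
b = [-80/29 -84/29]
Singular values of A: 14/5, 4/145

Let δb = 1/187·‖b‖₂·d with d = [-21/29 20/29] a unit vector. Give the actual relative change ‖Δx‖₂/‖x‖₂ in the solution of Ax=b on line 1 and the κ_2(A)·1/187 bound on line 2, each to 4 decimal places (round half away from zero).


0.5428
0.5428

σ_max = 14/5, σ_min = 4/145
κ = σ_max/σ_min = (14/5)/(4/145) = 101.5000
perturbation bound = 101.5000·1/187 = 0.5428
solve Ax = b  →  x = [-1.0345 -0.9852]
‖b‖ = 4.0000, ‖x‖ = 1.4286
Δx = A⁻¹·δb where δb = 1/187·4.0000·d; ‖Δx‖ = 0.7754
realised ‖Δx‖/‖x‖ = 0.5428
so the bound is sharp here: realised error equals the bound


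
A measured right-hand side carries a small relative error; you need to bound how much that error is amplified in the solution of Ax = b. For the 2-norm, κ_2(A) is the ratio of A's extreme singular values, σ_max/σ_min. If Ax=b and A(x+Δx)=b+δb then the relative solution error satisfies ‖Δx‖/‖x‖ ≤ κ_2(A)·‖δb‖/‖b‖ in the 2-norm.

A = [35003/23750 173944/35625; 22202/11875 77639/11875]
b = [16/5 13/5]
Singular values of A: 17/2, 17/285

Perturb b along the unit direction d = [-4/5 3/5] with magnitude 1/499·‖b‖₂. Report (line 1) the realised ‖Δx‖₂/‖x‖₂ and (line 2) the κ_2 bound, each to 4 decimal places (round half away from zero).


0.0083
0.2856

σ_max = 17/2, σ_min = 17/285
κ_2(A) = (17/2) / (17/285) = 142.5000
perturbation bound = 142.5000·1/499 = 0.2856
solve Ax = b  →  x = [16.2259 -4.2424]
2-norm of b is 4.1231; of x, 16.7713
Δx = A⁻¹·δb where δb = 1/499·4.1231·d; ‖Δx‖ = 0.1385
dividing the unrounded norms, ‖Δx‖/‖x‖ = 0.0083
tightness: 0.0083 against a bound of 0.2856 (unrounded ratio ≈ 0.0289)


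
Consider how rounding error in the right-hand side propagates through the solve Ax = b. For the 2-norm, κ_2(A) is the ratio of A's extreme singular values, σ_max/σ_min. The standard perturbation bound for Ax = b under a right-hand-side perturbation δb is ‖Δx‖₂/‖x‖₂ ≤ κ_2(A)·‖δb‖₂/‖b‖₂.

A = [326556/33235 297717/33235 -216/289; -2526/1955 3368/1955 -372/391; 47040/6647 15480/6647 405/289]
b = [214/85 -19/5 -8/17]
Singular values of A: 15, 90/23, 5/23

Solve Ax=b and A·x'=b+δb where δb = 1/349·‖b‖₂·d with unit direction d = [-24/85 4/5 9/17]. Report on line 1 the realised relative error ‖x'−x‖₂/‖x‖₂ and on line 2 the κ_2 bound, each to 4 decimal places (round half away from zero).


σ_max = 15, σ_min = 5/23
κ = σ_max/σ_min = 15/(5/23) = 69.0000
perturbation bound = 69.0000·1/349 = 0.1977
solve Ax = b  →  x = [5.4373 -7.0275 -16.1150]
‖b‖₂ = 4.5826 and ‖x‖₂ = 18.4023
with δb = [-0.0037 0.0105 0.0070], A·Δx = δb → ‖Δx‖ = 0.0604
dividing the unrounded norms, ‖Δx‖/‖x‖ = 0.0033
so the bound overstates the realised error by a factor of ≈ 60.2355 (computed from the unrounded values)

0.0033
0.1977


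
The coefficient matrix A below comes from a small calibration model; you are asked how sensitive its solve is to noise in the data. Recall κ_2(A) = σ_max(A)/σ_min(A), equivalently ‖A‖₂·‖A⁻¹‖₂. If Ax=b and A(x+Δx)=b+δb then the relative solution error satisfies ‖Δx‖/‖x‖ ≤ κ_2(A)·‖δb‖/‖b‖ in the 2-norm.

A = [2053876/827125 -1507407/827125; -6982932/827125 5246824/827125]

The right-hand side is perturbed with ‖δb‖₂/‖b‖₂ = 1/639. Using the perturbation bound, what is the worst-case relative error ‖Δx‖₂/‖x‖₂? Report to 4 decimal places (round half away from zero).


0.5178

form AᵀA = [84767593504/1094617225 -63574787628/1094617225; -63574787628/1094617225 47682300721/1094617225] with trace 5297995769/43784689 and determinant 5856400/43784689
char-poly roots: 121 and 48400/43784689
so κ_2 = √(121 / (48400/43784689)) = 330.8500
perturbation bound = 330.8500·1/639 = 0.5178


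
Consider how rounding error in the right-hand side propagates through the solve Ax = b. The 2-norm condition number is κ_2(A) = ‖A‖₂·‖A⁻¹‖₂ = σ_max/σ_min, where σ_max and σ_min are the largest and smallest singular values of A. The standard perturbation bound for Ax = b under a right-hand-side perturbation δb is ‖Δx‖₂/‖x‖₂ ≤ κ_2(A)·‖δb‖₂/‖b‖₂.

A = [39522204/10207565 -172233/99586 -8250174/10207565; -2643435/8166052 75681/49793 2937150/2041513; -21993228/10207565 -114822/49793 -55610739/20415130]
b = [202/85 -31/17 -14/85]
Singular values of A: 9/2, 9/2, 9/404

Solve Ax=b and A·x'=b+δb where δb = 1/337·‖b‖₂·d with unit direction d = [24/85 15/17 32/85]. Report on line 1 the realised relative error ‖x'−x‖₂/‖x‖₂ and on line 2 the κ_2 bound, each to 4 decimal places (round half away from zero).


0.0089
0.5994

σ_max = 9/2, σ_min = 9/404
κ_2(A) = (9/2) / (9/404) = 202.0000
worst-case relative error ≤ 202.0000 × 1/337 = 0.5994
solve Ax = b  →  x = [7.6363 30.6360 -31.9144]
‖b‖ = 3.0000, ‖x‖ = 44.8933
Δx = A⁻¹·δb where δb = 1/337·3.0000·d; ‖Δx‖ = 0.3996
relative error = 0.0089
tightness: 0.0089 against a bound of 0.5994 (unrounded ratio ≈ 0.0149)


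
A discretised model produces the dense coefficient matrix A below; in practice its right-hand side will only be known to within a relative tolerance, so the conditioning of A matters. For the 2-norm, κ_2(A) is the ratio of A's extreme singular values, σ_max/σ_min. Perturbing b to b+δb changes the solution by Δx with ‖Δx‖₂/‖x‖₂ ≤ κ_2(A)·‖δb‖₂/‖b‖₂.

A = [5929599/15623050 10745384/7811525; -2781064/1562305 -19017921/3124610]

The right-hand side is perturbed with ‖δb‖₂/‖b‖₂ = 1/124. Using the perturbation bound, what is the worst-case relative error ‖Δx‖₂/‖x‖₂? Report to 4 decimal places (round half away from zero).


2.4584

AᵀA = [481018347121/145199102500 412244855568/36299775625; 412244855568/36299775625 5653709749129/145199102500]; tr = 4907782477/116159282, det = 17850625/929274256
char-poly roots: 169/4 and 105625/232318564
σ_max=√(169/4)=(13/2), σ_min=√(105625/232318564)=(325/15242) → κ = 304.8400
κ_2(A)·‖δb‖/‖b‖ = 2.4584


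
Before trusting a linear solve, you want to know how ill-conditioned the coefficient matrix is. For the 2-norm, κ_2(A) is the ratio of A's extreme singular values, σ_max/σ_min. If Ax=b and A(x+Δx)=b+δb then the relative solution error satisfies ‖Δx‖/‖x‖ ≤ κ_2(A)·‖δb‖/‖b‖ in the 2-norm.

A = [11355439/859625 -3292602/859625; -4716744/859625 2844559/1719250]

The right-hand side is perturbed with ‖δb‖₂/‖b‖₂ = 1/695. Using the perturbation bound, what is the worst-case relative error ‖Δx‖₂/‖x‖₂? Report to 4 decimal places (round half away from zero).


0.3806

form AᵀA = [894637093753/4372515625 -260931771954/4372515625; -260931771954/4372515625 304475903113/17490062500] with trace 1242567769/5596820 and determinant 492884401/699602500
eigenvalues of AᵀA: λ = (tr ± √(tr²−4·det))/2 = 22201/100, 22201/6996025
κ = σ_max/σ_min = (149/10)/(149/2645) = 264.5000
worst-case relative error ≤ 264.5000 × 1/695 = 0.3806


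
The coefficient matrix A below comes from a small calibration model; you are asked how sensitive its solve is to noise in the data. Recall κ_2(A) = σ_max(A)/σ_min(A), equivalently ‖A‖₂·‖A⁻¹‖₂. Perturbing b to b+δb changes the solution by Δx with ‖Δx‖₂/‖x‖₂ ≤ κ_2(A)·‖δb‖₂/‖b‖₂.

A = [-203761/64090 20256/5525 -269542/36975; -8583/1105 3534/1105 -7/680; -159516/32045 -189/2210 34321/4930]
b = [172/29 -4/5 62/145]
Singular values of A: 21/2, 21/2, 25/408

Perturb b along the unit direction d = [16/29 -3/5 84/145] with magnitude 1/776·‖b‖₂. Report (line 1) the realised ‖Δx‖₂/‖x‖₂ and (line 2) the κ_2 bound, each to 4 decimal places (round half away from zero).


largest singular value 21/2, smallest 25/408
κ = σ_max/σ_min = (21/2)/(25/408) = 171.3600
bound on ‖Δx‖/‖x‖: κ·ε = 171.3600·1/776 = 0.2208
solve Ax = b  →  x = [23.9686 58.0198 17.9127]
‖b‖ = 6.0000, ‖x‖ = 65.2814
δb = ε·‖b‖·d = [0.0043 -0.0046 0.0045]; solving A·Δx = δb gives ‖Δx‖ = 0.1262
realised ‖Δx‖/‖x‖ = 0.0019
realised/bound (from unrounded values) ≈ 0.0088

0.0019
0.2208


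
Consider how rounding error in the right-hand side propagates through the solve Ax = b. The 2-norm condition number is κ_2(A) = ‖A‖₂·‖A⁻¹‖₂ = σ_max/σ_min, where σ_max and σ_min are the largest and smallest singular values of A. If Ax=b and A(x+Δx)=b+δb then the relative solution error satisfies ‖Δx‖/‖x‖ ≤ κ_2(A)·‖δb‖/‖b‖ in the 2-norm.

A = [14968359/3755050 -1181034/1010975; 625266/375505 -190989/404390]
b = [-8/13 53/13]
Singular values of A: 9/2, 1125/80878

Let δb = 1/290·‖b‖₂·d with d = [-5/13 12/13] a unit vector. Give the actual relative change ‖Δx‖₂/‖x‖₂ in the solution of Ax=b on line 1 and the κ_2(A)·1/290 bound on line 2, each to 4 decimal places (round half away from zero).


from the listed singular values, σ₁ = 9/2, σ_n = 1125/80878
κ_2(A) = (9/2) / (1125/80878) = 323.5120
bound on ‖Δx‖/‖x‖: κ·ε = 323.5120·1/290 = 1.1156
solve Ax = b  →  x = [80.7319 276.0014]
‖b‖₂ = 4.1231 and ‖x‖₂ = 287.5663
with δb = [-0.0055 0.0131], A·Δx = δb → ‖Δx‖ = 1.0221
realised ‖Δx‖/‖x‖ = 0.0036
realised/bound (from unrounded values) ≈ 0.0032

0.0036
1.1156


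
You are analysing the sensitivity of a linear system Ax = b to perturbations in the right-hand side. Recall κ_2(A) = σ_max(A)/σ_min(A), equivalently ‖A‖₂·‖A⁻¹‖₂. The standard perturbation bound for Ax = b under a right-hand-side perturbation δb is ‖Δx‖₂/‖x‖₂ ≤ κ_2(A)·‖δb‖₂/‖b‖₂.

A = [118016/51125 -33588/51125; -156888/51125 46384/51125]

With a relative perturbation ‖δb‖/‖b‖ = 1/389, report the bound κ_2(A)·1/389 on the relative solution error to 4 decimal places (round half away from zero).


0.5257

M = AᵀA = [1541664832/104550625 -449640576/104550625; -449640576/104550625 131185168/104550625]. tr(M)=2676560/167281, det(M)=1024/167281
char-poly roots: 16 and 64/167281
so κ_2 = √(16 / (64/167281)) = 204.5000
perturbation bound = 204.5000·1/389 = 0.5257


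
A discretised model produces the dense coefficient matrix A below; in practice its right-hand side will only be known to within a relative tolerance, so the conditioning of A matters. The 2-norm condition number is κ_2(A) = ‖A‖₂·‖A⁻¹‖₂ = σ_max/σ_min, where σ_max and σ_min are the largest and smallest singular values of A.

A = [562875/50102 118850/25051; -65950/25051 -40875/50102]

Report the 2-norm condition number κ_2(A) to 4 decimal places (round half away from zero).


AᵀA = [198825625/1493284 20700000/373321; 20700000/373321 34605625/1493284]; tr = 690625/4418, det = 390625/35344
char-poly roots: 625/4 and 625/8836
κ_2(A) = √(λ_max/λ_min) = √((625/4) / (625/8836)) = 47.0000

47.0000


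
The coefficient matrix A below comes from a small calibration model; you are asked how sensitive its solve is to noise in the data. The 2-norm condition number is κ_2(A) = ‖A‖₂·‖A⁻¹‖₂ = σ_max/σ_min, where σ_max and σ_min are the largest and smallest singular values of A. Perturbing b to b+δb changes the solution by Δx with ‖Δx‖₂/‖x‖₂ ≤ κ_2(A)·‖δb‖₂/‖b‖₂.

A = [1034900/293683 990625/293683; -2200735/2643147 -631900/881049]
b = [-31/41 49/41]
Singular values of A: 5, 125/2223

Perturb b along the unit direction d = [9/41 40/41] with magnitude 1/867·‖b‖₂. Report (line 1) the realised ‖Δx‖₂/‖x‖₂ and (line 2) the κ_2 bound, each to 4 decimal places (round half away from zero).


0.0016
0.1026

σ_max = 5, σ_min = 125/2223
κ_2(A) = 5 / (125/2223) = 88.9200
perturbation bound = 88.9200·1/867 = 0.1026
solve Ax = b  →  x = [-12.4097 12.7401]
‖b‖ = 1.4142, ‖x‖ = 17.7851
Δx = A⁻¹·δb where δb = 1/867·1.4142·d; ‖Δx‖ = 0.0290
relative error = 0.0016
so the bound overstates the realised error by a factor of ≈ 62.8799 (computed from the unrounded values)


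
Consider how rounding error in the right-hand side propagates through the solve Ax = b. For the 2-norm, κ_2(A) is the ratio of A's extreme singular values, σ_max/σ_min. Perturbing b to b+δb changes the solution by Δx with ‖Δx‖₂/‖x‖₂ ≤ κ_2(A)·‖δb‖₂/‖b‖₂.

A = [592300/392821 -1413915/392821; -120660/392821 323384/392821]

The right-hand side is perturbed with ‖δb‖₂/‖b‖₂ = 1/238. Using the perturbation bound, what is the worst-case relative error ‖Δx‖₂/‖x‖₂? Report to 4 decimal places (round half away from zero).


0.4955

AᵀA = [217357600/91795561 -521404740/91795561; -521404740/91795561 1251477001/91795561]; tr = 8691329/543169, det = 10000/543169
char-poly roots: 16 and 625/543169
κ_2(A) = √(λ_max/λ_min) = √(16 / (625/543169)) = 117.9200
bound on ‖Δx‖/‖x‖: κ·ε = 117.9200·1/238 = 0.4955


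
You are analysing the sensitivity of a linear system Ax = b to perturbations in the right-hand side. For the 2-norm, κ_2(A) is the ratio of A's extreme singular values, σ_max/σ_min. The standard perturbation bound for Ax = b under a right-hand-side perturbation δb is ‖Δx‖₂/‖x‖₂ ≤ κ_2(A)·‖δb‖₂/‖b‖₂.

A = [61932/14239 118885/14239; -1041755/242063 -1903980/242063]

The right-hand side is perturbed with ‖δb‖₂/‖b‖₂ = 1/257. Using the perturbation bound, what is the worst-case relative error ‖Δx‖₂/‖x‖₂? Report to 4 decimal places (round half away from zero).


0.3821

M = AᵀA = [2608482721/69672409 4888615680/69672409; 4888615680/69672409 9167375425/69672409]. tr(M)=40746914/241081, det(M)=714025/241081
char-poly roots: 169 and 4225/241081
so κ_2 = √(169 / (4225/241081)) = 98.2000
perturbation bound = 98.2000·1/257 = 0.3821


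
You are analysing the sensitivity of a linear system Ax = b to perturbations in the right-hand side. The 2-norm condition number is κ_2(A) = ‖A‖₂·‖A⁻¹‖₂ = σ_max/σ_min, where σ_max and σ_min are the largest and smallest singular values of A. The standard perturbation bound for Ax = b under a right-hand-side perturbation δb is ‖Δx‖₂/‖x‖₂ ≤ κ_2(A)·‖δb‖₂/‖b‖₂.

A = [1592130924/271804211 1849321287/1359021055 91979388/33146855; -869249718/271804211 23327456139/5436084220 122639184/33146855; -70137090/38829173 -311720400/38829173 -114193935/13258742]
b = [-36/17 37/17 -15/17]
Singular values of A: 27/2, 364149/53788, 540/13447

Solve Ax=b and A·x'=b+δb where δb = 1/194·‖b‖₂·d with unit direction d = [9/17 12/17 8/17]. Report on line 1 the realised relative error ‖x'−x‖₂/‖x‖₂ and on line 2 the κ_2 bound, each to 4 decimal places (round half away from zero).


σ_max = 27/2, σ_min = 540/13447
κ_2(A) = (27/2) / (540/13447) = 336.1750
bound on ‖Δx‖/‖x‖: κ·ε = 336.1750·1/194 = 1.7329
solve Ax = b  →  x = [-0.4211 0.1471 0.0536]
2-norm of b is 3.1623; of x, 0.4493
with δb = [0.0086 0.0115 0.0077], A·Δx = δb → ‖Δx‖ = 0.4059
realised ‖Δx‖/‖x‖ = 0.9035
tightness: 0.9035 against a bound of 1.7329 (unrounded ratio ≈ 0.5214)

0.9035
1.7329


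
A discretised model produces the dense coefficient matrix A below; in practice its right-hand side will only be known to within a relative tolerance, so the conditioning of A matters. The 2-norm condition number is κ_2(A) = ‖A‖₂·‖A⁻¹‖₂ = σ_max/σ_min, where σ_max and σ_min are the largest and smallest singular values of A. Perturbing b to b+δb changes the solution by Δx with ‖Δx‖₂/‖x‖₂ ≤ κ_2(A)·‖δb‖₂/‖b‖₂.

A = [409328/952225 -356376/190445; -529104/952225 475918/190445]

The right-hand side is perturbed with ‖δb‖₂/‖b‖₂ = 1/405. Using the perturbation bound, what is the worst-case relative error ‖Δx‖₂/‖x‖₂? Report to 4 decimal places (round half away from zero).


0.7340

AᵀA = [17900018176/36269298025 -15907391712/7253859605; -15907391712/7253859605 14140071844/1450771921]; tr = 220940996/21576025, det = 1024/863041
solving λ² − 220940996/21576025·λ + 1024/863041 = 0 gives λ = 256/25, 100/863041
so κ_2 = √((256/25) / (100/863041)) = 297.2800
perturbation bound = 297.2800·1/405 = 0.7340


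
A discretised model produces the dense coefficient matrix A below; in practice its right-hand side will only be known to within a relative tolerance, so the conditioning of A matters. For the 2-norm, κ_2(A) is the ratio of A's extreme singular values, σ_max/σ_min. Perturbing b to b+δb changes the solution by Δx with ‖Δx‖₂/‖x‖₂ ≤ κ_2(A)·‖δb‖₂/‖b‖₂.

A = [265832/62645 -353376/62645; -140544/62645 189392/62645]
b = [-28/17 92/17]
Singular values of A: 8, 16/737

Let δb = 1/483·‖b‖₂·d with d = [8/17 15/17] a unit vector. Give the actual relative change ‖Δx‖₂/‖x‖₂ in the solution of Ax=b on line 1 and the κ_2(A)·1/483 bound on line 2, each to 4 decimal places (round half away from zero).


0.0029
0.7629

from the listed singular values, σ₁ = 8, σ_n = 16/737
condition number: 8 ÷ (16/737) = 368.5000
bound on ‖Δx‖/‖x‖: κ·ε = 368.5000·1/483 = 0.7629
solve Ax = b  →  x = [147.1000 110.9500]
‖b‖₂ = 5.6569 and ‖x‖₂ = 184.2507
with δb = [0.0055 0.0103], A·Δx = δb → ‖Δx‖ = 0.5395
relative error = 0.0029
so the bound overstates the realised error by a factor of ≈ 260.5698 (computed from the unrounded values)


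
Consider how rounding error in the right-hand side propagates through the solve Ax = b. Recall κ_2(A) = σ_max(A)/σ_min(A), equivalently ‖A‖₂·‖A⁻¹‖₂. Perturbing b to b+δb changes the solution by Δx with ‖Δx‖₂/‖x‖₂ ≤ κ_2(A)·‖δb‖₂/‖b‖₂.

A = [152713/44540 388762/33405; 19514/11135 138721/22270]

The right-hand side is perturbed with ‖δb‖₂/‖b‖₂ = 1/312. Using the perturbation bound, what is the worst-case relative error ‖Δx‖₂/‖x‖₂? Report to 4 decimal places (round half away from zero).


form AᵀA = [20355709/1372880 26162983/514830; 26162983/514830 538225061/3088980] with trace 467220325/2471184 and determinant 9150625/9884736
char-poly roots: 3025/16 and 3025/617796
σ_max=√(3025/16)=(55/4), σ_min=√(3025/617796)=(55/786) → κ = 196.5000
perturbation bound = 196.5000·1/312 = 0.6298

0.6298


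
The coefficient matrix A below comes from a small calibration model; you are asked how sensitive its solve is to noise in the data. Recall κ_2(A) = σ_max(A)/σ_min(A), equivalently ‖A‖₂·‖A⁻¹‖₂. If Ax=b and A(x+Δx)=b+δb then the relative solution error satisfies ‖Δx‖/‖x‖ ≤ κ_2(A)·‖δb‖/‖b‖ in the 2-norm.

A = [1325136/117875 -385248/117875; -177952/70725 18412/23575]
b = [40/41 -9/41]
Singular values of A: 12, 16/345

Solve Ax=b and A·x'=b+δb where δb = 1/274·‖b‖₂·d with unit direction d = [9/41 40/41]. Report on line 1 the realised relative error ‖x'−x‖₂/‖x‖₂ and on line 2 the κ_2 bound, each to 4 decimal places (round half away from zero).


largest singular value 12, smallest 16/345
condition number: 12 ÷ (16/345) = 258.7500
bound on ‖Δx‖/‖x‖: κ·ε = 258.7500·1/274 = 0.9443
solve Ax = b  →  x = [0.0800 -0.0233]
2-norm of b is 1.0000; of x, 0.0833
with δb = [0.0008 0.0036], A·Δx = δb → ‖Δx‖ = 0.0787
realised ‖Δx‖/‖x‖ = 0.9443
tightness: 0.9443 against a bound of 0.9443; the bound is attained (ratio 1)

0.9443
0.9443


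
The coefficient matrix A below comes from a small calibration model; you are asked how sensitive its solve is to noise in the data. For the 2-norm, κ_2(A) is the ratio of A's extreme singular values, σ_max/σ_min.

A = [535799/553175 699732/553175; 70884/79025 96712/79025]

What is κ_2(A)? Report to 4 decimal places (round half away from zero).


95.3750

AᵀA = [126821189/72771125 169043292/72771125; 169043292/72771125 225429776/72771125]; tr = 70450193/14554225, det = 937024/363855625
eigenvalues of AᵀA: λ = (tr ± √(tr²−4·det))/2 = 121/25, 7744/14554225
κ_2(A) = √(λ_max/λ_min) = √((121/25) / (7744/14554225)) = 95.3750


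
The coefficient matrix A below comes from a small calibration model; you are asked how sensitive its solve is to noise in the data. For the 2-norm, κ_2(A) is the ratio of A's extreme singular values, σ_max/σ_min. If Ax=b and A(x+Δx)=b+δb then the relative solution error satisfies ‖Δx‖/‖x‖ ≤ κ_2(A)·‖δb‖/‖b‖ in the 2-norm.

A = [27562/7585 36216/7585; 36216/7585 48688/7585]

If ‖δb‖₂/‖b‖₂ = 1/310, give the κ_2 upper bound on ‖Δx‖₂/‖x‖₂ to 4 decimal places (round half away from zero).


M = AᵀA = [82850500/2301289 110458800/2301289; 110458800/2301289 147284800/2301289]. tr(M)=230135300/2301289, det(M)=640000/2301289
λ_max, λ_min = (230135300/2301289 ± √52956365006250000/5295931061521)/2 = 100, 6400/2301289
κ = σ_max/σ_min = 10/(80/1517) = 189.6250
worst-case relative error ≤ 189.6250 × 1/310 = 0.6117

0.6117


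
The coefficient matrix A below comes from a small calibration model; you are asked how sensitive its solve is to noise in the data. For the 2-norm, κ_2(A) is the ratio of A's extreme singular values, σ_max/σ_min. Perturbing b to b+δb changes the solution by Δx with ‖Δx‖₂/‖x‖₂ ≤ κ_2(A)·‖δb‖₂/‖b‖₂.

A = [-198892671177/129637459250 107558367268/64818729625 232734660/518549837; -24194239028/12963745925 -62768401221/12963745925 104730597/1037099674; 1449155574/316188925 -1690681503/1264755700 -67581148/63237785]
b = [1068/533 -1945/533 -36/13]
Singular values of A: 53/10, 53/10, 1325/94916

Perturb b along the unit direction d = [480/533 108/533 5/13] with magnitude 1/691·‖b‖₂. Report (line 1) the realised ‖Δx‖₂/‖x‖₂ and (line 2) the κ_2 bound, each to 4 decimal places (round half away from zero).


σ_max = 53/10, σ_min = 1325/94916
κ_2(A) = (53/10) / (1325/94916) = 379.6640
perturbation bound = 379.6640·1/691 = 0.5494
solve Ax = b  →  x = [-0.3188 0.8792 0.1243]
‖b‖₂ = 5.0000 and ‖x‖₂ = 0.9434
δb = ε·‖b‖·d = [0.0065 0.0015 0.0028]; solving A·Δx = δb gives ‖Δx‖ = 0.5183
relative error = 0.5494
so the bound is sharp here: realised error equals the bound

0.5494
0.5494


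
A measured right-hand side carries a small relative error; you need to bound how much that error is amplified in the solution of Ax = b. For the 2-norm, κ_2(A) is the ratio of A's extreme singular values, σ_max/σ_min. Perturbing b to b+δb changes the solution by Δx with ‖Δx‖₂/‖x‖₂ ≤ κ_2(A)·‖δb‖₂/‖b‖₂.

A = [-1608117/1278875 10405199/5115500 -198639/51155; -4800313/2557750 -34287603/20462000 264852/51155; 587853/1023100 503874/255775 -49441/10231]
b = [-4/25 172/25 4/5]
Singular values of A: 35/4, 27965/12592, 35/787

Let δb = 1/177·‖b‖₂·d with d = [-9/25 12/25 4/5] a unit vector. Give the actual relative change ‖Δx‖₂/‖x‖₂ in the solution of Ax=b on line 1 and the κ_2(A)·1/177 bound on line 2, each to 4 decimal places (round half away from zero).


largest singular value 35/4, smallest 35/787
condition number: (35/4) ÷ (35/787) = 196.7500
κ_2(A)·‖δb‖/‖b‖ = 1.1116
solve Ax = b  →  x = [21.4685 80.0387 35.0154]
2-norm of b is 6.9282; of x, 89.9621
with δb = [-0.0141 0.0188 0.0313], A·Δx = δb → ‖Δx‖ = 0.8801
relative error = 0.0098
so the bound overstates the realised error by a factor of ≈ 113.6179 (computed from the unrounded values)

0.0098
1.1116


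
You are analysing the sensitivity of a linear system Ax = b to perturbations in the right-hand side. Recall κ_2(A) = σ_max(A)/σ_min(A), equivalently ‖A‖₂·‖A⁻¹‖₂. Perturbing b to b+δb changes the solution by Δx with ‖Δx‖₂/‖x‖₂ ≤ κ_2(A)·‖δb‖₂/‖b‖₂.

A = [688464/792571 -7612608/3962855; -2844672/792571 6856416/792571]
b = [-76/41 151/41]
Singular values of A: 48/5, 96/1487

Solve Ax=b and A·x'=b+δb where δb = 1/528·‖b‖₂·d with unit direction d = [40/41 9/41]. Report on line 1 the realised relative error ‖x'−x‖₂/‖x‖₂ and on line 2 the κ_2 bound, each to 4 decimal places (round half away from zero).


σ_max = 48/5, σ_min = 96/1487
κ_2(A) = (48/5) / (96/1487) = 148.7000
κ_2(A)·‖δb‖/‖b‖ = 0.2816
solve Ax = b  →  x = [-14.4583 -5.5729]
2-norm of b is 4.1231; of x, 15.4952
re-solving with b+δb shifts x by Δx of norm 0.1210
realised ‖Δx‖/‖x‖ = 0.0078
realised/bound (from unrounded values) ≈ 0.0277

0.0078
0.2816


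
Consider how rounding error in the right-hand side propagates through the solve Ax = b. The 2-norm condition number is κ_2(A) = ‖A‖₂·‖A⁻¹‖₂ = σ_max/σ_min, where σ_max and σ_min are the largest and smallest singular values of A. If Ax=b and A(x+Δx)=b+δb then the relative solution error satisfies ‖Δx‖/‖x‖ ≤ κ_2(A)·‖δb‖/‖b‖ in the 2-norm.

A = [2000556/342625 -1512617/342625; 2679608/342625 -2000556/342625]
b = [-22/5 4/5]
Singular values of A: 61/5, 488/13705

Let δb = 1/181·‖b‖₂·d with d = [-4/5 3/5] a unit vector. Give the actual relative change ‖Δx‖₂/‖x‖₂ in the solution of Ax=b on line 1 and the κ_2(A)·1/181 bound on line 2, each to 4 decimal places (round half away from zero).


σ_max = 61/5, σ_min = 488/13705
κ_2(A) = (61/5) / (488/13705) = 342.6250
perturbation bound = 342.6250·1/181 = 1.8930
solve Ax = b  →  x = [67.2705 89.9672]
‖b‖₂ = 4.4721 and ‖x‖₂ = 112.3362
re-solving with b+δb shifts x by Δx of norm 0.6939
realised ‖Δx‖/‖x‖ = 0.0062
realised/bound (from unrounded values) ≈ 0.0033

0.0062
1.8930


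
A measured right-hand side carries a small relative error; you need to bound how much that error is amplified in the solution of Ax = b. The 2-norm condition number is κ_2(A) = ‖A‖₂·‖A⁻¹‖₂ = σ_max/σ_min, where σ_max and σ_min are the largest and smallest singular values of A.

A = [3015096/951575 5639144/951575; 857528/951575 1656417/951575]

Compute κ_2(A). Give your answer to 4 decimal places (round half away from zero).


279.8750

M = AᵀA = [15721853056/1448791969 29476775160/1448791969; 29476775160/1448791969 55269859729/1448791969]. tr(M)=245646065/5013121, det(M)=153664/5013121
solving λ² − 245646065/5013121·λ + 153664/5013121 = 0 gives λ = 49, 3136/5013121
κ = σ_max/σ_min = 7/(56/2239) = 279.8750


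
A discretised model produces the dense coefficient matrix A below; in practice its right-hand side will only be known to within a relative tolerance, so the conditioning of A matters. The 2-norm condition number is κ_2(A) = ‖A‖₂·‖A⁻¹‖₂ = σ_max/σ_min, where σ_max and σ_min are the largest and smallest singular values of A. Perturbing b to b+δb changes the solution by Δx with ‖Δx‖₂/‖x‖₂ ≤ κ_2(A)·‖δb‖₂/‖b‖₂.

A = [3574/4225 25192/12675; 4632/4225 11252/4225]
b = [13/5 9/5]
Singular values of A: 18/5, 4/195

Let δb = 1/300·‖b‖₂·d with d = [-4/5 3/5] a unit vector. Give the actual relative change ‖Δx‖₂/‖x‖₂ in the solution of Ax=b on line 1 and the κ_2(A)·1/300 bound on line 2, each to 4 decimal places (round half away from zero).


from the listed singular values, σ₁ = 18/5, σ_n = 4/195
condition number: (18/5) ÷ (4/195) = 175.5000
κ_2(A)·‖δb‖/‖b‖ = 0.5850
solve Ax = b  →  x = [45.3205 -17.9808]
2-norm of b is 3.1623; of x, 48.7571
Δx = A⁻¹·δb where δb = 1/300·3.1623·d; ‖Δx‖ = 0.5139
realised ‖Δx‖/‖x‖ = 0.0105
so the bound overstates the realised error by a factor of ≈ 55.5061 (computed from the unrounded values)

0.0105
0.5850


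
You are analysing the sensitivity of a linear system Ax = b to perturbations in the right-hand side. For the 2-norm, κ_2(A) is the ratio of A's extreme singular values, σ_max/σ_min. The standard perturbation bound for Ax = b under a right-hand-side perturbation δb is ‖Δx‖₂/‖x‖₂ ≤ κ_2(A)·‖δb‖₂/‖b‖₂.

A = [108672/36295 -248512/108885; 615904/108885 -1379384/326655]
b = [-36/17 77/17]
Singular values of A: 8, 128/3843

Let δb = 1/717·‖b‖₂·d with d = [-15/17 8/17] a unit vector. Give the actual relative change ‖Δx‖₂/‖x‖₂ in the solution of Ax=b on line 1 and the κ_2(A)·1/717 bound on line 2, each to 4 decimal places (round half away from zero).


0.0017
0.3350

from the listed singular values, σ₁ = 8, σ_n = 128/3843
κ_2(A) = 8 / (128/3843) = 240.1875
worst-case relative error ≤ 240.1875 × 1/717 = 0.3350
solve Ax = b  →  x = [72.3563 95.8500]
2-norm of b is 5.0000; of x, 120.0943
Δx = A⁻¹·δb where δb = 1/717·5.0000·d; ‖Δx‖ = 0.2094
realised ‖Δx‖/‖x‖ = 0.0017
so the bound overstates the realised error by a factor of ≈ 192.1509 (computed from the unrounded values)


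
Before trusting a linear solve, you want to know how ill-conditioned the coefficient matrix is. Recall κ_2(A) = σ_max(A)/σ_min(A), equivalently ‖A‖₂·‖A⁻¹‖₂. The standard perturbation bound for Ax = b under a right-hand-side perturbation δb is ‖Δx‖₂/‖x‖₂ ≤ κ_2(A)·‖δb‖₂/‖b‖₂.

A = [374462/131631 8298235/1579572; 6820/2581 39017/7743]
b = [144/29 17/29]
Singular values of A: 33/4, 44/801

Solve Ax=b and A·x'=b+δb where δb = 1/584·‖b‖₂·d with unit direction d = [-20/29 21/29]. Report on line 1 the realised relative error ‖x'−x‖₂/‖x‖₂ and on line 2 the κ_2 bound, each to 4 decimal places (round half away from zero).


0.0029
0.2572

σ_max = 33/4, σ_min = 44/801
κ_2(A) = (33/4) / (44/801) = 150.1875
perturbation bound = 150.1875·1/584 = 0.2572
solve Ax = b  →  x = [48.4167 -25.2727]
‖b‖₂ = 5.0000 and ‖x‖₂ = 54.6158
Δx = A⁻¹·δb where δb = 1/584·5.0000·d; ‖Δx‖ = 0.1559
dividing the unrounded norms, ‖Δx‖/‖x‖ = 0.0029
so the bound overstates the realised error by a factor of ≈ 90.1161 (computed from the unrounded values)
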